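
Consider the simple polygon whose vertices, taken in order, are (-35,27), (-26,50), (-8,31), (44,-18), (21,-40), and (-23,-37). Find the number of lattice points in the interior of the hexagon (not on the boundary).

3831

The shoelace formula gives twice the area as |((-35)·50 − (-26)·27) + ((-26)·31 − (-8)·50) + ((-8)·(-18) − 44·31) + (44·(-40) − 21·(-18)) + (21·(-37) − (-23)·(-40)) + ((-23)·27 − (-35)·(-37))| = 7669, so the area is 3834.5.
Summing gcd(|Δx|,|Δy|) over the edges gives the boundary count: gcd(9,23) + gcd(18,19) + gcd(52,49) + gcd(23,22) + gcd(44,3) + gcd(12,64) = 1+1+1+1+1+4 = 9.
Pick's theorem gives I = A − B/2 + 1 = 3834.5 − 9/2 + 1 = 3831.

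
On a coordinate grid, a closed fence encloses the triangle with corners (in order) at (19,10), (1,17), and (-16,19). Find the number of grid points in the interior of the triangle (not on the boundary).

41

By the shoelace formula, twice the signed area is |(19·17 − 1·10) + (1·19 − (-16)·17) + ((-16)·10 − 19·19)| = 83, so the area is 83/2.
Along each edge there are gcd(|Δx|,|Δy|)+1 lattice points, so counting each shared vertex once the boundary has gcd(18,7) + gcd(17,2) + gcd(35,9) = 1+1+1 = 3.
Pick's theorem gives I = A − B/2 + 1 = 83/2 − 3/2 + 1 = 41.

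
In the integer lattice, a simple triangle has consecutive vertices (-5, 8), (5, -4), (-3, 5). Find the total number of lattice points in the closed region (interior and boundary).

Using the shoelace formula, 2A = |[(-5)·(-4) − 5·8] + [5·5 − (-3)·(-4)] + [(-3)·8 − (-5)·5]| = 6, so the area is 3.
The number of boundary lattice points is Σ gcd(|Δx|,|Δy|) = gcd(10,12) + gcd(8,9) + gcd(2,3) = 2+1+1 = 4.
Pick's theorem gives I = A − B/2 + 1 = 3 − 4/2 + 1 = 2, so the closed region contains I + B = 2 + 4 = 6 lattice points.

6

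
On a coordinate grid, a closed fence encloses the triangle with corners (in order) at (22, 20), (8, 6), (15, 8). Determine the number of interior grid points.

28

Using the shoelace formula, 2A = |[22·6 − 8·20] + [8·8 − 15·6] + [15·20 − 22·8]| = 70, so the area is 35.
The number of boundary lattice points is Σ gcd(|Δx|,|Δy|) = gcd(14,14) + gcd(7,2) + gcd(7,12) = 14+1+1 = 16.
By Pick's theorem A = I + B/2 − 1, so I = 35 − 16/2 + 1 = 28.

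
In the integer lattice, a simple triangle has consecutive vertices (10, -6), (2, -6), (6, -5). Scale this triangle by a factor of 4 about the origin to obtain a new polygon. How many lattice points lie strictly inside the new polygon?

Using the shoelace formula, 2A = |[10·(-6) − 2·(-6)] + [2·(-5) − 6·(-6)] + [6·(-6) − 10·(-5)]| = 8, so the area is 4.
The number of boundary lattice points is Σ gcd(|Δx|,|Δy|) = gcd(8,0) + gcd(4,1) + gcd(4,1) = 8+1+1 = 10.
Scaling by 4 multiplies the area by 4² = 16 (so the new area is 64) and multiplies the boundary lattice-point count by 4, giving 40.
By Pick's theorem, the interior count of the dilated polygon is 64 − 40/2 + 1 = 45.

45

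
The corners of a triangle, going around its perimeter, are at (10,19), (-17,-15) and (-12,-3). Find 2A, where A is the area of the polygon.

154

The shoelace formula gives twice the area as |(10·(-15) − (-17)·19) + ((-17)·(-3) − (-12)·(-15)) + ((-12)·19 − 10·(-3))| = 154, so the area is 77.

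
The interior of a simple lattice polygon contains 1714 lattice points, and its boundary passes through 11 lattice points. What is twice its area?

By Pick's theorem, A = I + B/2 − 1 = 1714 + 11/2 − 1 = 3437/2.
Hence 2A = 3437.

3437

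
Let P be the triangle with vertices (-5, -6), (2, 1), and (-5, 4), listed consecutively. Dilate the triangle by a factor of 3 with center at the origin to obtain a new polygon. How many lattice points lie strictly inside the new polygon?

289

Using the shoelace formula, 2A = |[(-5)·1 − 2·(-6)] + [2·4 − (-5)·1] + [(-5)·(-6) − (-5)·4]| = 70, so the area is 35.
Along each edge there are gcd(|Δx|,|Δy|)+1 lattice points, so counting each shared vertex once the boundary has gcd(7,7) + gcd(7,3) + gcd(0,10) = 7+1+10 = 18.
Scaling by 3 multiplies the area by 3² = 9 (so the new area is 315) and multiplies the boundary lattice-point count by 3, giving 54.
By Pick's theorem, the interior count of the dilated polygon is 315 − 54/2 + 1 = 289.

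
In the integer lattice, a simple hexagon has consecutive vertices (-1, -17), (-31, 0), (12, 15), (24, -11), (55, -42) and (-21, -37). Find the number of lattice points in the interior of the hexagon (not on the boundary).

Using the shoelace formula, 2A = |[(-1)·0 − (-31)·(-17)] + [(-31)·15 − 12·0] + [12·(-11) − 24·15] + [24·(-42) − 55·(-11)] + [55·(-37) − (-21)·(-42)] + [(-21)·(-17) − (-1)·(-37)]| = 4484, so the area is 2242.
Summing gcd(|Δx|,|Δy|) over the edges gives the boundary count: gcd(30,17) + gcd(43,15) + gcd(12,26) + gcd(31,31) + gcd(76,5) + gcd(20,20) = 1+1+2+31+1+20 = 56.
By Pick's theorem A = I + B/2 − 1, so I = 2242 − 56/2 + 1 = 2215.

2215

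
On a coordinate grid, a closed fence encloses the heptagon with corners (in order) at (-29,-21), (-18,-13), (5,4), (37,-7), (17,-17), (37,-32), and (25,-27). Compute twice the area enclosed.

2123

The shoelace formula gives twice the area as |((-29)·(-13) − (-18)·(-21)) + ((-18)·4 − 5·(-13)) + (5·(-7) − 37·4) + (37·(-17) − 17·(-7)) + (17·(-32) − 37·(-17)) + (37·(-27) − 25·(-32)) + (25·(-21) − (-29)·(-27))| = 2123, so the area is 2123/2.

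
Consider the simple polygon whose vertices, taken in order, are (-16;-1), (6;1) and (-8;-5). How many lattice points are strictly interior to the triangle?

By the shoelace formula, twice the signed area is |((-16)·1 − 6·(-1)) + (6·(-5) − (-8)·1) + ((-8)·(-1) − (-16)·(-5))| = 104, so the area is 52.
The number of boundary lattice points is Σ gcd(|Δx|,|Δy|) = gcd(22,2) + gcd(14,6) + gcd(8,4) = 2+2+4 = 8.
By Pick's theorem A = I + B/2 − 1, so I = 52 − 8/2 + 1 = 49.

49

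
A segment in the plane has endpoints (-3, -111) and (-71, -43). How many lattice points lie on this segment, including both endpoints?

The number of lattice points on a segment between lattice points is gcd(|Δx|,|Δy|) + 1 = gcd(68,68) + 1 = 68 + 1 = 69.

69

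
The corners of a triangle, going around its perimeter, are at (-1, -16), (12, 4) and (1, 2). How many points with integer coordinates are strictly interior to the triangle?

96

Using the shoelace formula, 2A = |[(-1)·4 − 12·(-16)] + [12·2 − 1·4] + [1·(-16) − (-1)·2]| = 194, so the area is 97.
The number of boundary lattice points is Σ gcd(|Δx|,|Δy|) = gcd(13,20) + gcd(11,2) + gcd(2,18) = 1+1+2 = 4.
By Pick's theorem A = I + B/2 − 1, so I = 97 − 4/2 + 1 = 96.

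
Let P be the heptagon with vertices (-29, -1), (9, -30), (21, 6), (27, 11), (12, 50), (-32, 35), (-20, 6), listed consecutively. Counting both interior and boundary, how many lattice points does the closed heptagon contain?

2797

Using the shoelace formula, 2A = |((-29)·(-30) − 9·(-1)) + (9·6 − 21·(-30)) + (21·11 − 27·6) + (27·50 − 12·11) + (12·35 − (-32)·50) + ((-32)·6 − (-20)·35) + ((-20)·(-1) − (-29)·6)| = 5572, so the area is 2786.
The number of boundary lattice points is Σ gcd(|Δx|,|Δy|) = gcd(38,29) + gcd(12,36) + gcd(6,5) + gcd(15,39) + gcd(44,15) + gcd(12,29) + gcd(9,7) = 1+12+1+3+1+1+1 = 20.
Pick's theorem gives I = A − B/2 + 1 = 2786 − 20/2 + 1 = 2777, so the closed region contains I + B = 2777 + 20 = 2797 lattice points.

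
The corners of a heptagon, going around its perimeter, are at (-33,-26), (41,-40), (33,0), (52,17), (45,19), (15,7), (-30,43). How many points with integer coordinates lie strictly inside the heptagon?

Using the shoelace formula, 2A = |[(-33)·(-40) − 41·(-26)] + [41·0 − 33·(-40)] + [33·17 − 52·0] + [52·19 − 45·17] + [45·7 − 15·19] + [15·43 − (-30)·7] + [(-30)·(-26) − (-33)·43]| = 7574, so the area is 3787.
Along each edge there are gcd(|Δx|,|Δy|)+1 lattice points, so counting each shared vertex once the boundary has gcd(74,14) + gcd(8,40) + gcd(19,17) + gcd(7,2) + gcd(30,12) + gcd(45,36) + gcd(3,69) = 2+8+1+1+6+9+3 = 30.
By Pick's theorem A = I + B/2 − 1, so I = 3787 − 30/2 + 1 = 3773.

3773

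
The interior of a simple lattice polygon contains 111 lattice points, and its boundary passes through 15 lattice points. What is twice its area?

235

By Pick's theorem, A = I + B/2 − 1 = 111 + 15/2 − 1 = 235/2.
Hence 2A = 235.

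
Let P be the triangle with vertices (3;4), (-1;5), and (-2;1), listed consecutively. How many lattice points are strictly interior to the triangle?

Using the shoelace formula, 2A = |[3·5 − (-1)·4] + [(-1)·1 − (-2)·5] + [(-2)·4 − 3·1]| = 17, so the area is 17/2.
Summing gcd(|Δx|,|Δy|) over the edges gives the boundary count: gcd(4,1) + gcd(1,4) + gcd(5,3) = 1+1+1 = 3.
By Pick's theorem A = I + B/2 − 1, so I = 17/2 − 3/2 + 1 = 8.

8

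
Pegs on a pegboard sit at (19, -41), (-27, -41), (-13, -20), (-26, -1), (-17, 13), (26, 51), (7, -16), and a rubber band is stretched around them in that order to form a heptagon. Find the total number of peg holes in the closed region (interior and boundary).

Using the shoelace formula, 2A = |(19·(-41) − (-27)·(-41)) + ((-27)·(-20) − (-13)·(-41)) + ((-13)·(-1) − (-26)·(-20)) + ((-26)·13 − (-17)·(-1)) + ((-17)·51 − 26·13) + (26·(-16) − 7·51) + (7·(-41) − 19·(-16))| = 4702, so the area is 2351.
Summing gcd(|Δx|,|Δy|) over the edges gives the boundary count: gcd(46,0) + gcd(14,21) + gcd(13,19) + gcd(9,14) + gcd(43,38) + gcd(19,67) + gcd(12,25) = 46+7+1+1+1+1+1 = 58.
Pick's theorem gives I = A − B/2 + 1 = 2351 − 58/2 + 1 = 2323, so the closed region contains I + B = 2323 + 58 = 2381 lattice points.

2381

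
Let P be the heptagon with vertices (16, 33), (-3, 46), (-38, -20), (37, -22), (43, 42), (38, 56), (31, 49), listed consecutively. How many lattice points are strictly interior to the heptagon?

Using the shoelace formula, 2A = |(16·46 − (-3)·33) + ((-3)·(-20) − (-38)·46) + ((-38)·(-22) − 37·(-20)) + (37·42 − 43·(-22)) + (43·56 − 38·42) + (38·49 − 31·56) + (31·33 − 16·49)| = 7896, so the area is 3948.
Along each edge there are gcd(|Δx|,|Δy|)+1 lattice points, so counting each shared vertex once the boundary has gcd(19,13) + gcd(35,66) + gcd(75,2) + gcd(6,64) + gcd(5,14) + gcd(7,7) + gcd(15,16) = 1+1+1+2+1+7+1 = 14.
By Pick's theorem A = I + B/2 − 1, so I = 3948 − 14/2 + 1 = 3942.

3942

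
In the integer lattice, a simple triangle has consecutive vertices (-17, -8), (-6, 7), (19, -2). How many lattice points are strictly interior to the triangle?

234

Using the shoelace formula, 2A = |[(-17)·7 − (-6)·(-8)] + [(-6)·(-2) − 19·7] + [19·(-8) − (-17)·(-2)]| = 474, so the area is 237.
Summing gcd(|Δx|,|Δy|) over the edges gives the boundary count: gcd(11,15) + gcd(25,9) + gcd(36,6) = 1+1+6 = 8.
Pick's theorem gives I = A − B/2 + 1 = 237 − 8/2 + 1 = 234.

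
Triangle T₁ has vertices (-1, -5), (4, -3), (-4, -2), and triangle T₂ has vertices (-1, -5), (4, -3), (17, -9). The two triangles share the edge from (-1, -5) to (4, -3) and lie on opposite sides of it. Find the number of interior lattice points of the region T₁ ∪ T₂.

The union is the simple quadrilateral with vertices (-1, -5), (-4, -2), (4, -3), (17, -9) in order.
The shoelace formula gives twice the area as |((-1)·(-2) − (-4)·(-5)) + ((-4)·(-3) − 4·(-2)) + (4·(-9) − 17·(-3)) + (17·(-5) − (-1)·(-9))| = 77, so the area is 38.5.
Summing gcd(|Δx|,|Δy|) over the edges gives the boundary count: gcd(3,3) + gcd(8,1) + gcd(13,6) + gcd(18,4) = 3+1+1+2 = 7.
By Pick's theorem I = A − B/2 + 1 = 38.5 − 7/2 + 1 = 36.

36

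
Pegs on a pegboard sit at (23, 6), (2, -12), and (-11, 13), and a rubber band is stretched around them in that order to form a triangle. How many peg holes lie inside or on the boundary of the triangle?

383

By the shoelace formula, twice the signed area is |[23·(-12) − 2·6] + [2·13 − (-11)·(-12)] + [(-11)·6 − 23·13]| = 759, so the area is 379.5.
Summing gcd(|Δx|,|Δy|) over the edges gives the boundary count: gcd(21,18) + gcd(13,25) + gcd(34,7) = 3+1+1 = 5.
Pick's theorem gives I = A − B/2 + 1 = 379.5 − 5/2 + 1 = 378, so the closed region contains I + B = 378 + 5 = 383 lattice points.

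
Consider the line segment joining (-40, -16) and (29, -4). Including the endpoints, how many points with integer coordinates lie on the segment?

The number of lattice points on a segment between lattice points is gcd(|Δx|,|Δy|) + 1 = gcd(69,12) + 1 = 3 + 1 = 4.

4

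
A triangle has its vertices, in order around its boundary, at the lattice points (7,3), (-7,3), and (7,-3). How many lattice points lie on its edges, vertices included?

Along each edge there are gcd(|Δx|,|Δy|)+1 lattice points, so counting each shared vertex once the boundary has gcd(14,0) + gcd(14,6) + gcd(0,6) = 14+2+6 = 22.

22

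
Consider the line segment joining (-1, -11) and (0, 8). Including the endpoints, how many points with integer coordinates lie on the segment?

The number of lattice points on a segment between lattice points is gcd(|Δx|,|Δy|) + 1 = gcd(1,19) + 1 = 1 + 1 = 2.

2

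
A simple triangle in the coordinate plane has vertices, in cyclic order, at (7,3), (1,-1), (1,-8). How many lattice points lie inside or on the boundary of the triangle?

27

The shoelace formula gives twice the area as |(7·(-1) − 1·3) + (1·(-8) − 1·(-1)) + (1·3 − 7·(-8))| = 42, so the area is 21.
The number of boundary lattice points is Σ gcd(|Δx|,|Δy|) = gcd(6,4) + gcd(0,7) + gcd(6,11) = 2+7+1 = 10.
Pick's theorem gives I = A − B/2 + 1 = 21 − 10/2 + 1 = 17, so the closed region contains I + B = 17 + 10 = 27 lattice points.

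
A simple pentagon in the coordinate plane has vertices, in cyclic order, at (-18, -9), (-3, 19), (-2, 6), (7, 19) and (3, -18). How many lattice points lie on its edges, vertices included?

The number of boundary lattice points is Σ gcd(|Δx|,|Δy|) = gcd(15,28) + gcd(1,13) + gcd(9,13) + gcd(4,37) + gcd(21,9) = 1+1+1+1+3 = 7.

7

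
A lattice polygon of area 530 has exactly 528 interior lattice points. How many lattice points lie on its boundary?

Pick's theorem gives A = I + B/2 − 1, so B = 2(A − I + 1) = 2(530 − 528 + 1) = 6.

6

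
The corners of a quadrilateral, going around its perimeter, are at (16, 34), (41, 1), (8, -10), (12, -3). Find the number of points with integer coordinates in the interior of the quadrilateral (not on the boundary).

616

By the shoelace formula, twice the signed area is |[16·1 − 41·34] + [41·(-10) − 8·1] + [8·(-3) − 12·(-10)] + [12·34 − 16·(-3)]| = 1244, so the area is 622.
Summing gcd(|Δx|,|Δy|) over the edges gives the boundary count: gcd(25,33) + gcd(33,11) + gcd(4,7) + gcd(4,37) = 1+11+1+1 = 14.
By Pick's theorem A = I + B/2 − 1, so I = 622 − 14/2 + 1 = 616.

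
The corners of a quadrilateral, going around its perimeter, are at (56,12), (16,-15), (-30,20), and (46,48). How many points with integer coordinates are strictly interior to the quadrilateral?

2826

Using the shoelace formula, 2A = |(56·(-15) − 16·12) + (16·20 − (-30)·(-15)) + ((-30)·48 − 46·20) + (46·12 − 56·48)| = 5658, so the area is 2829.
Summing gcd(|Δx|,|Δy|) over the edges gives the boundary count: gcd(40,27) + gcd(46,35) + gcd(76,28) + gcd(10,36) = 1+1+4+2 = 8.
By Pick's theorem A = I + B/2 − 1, so I = 2829 − 8/2 + 1 = 2826.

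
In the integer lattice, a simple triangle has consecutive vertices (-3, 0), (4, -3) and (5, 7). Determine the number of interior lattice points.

36

The shoelace formula gives twice the area as |[(-3)·(-3) − 4·0] + [4·7 − 5·(-3)] + [5·0 − (-3)·7]| = 73, so the area is 73/2.
Summing gcd(|Δx|,|Δy|) over the edges gives the boundary count: gcd(7,3) + gcd(1,10) + gcd(8,7) = 1+1+1 = 3.
Pick's theorem gives I = A − B/2 + 1 = 73/2 − 3/2 + 1 = 36.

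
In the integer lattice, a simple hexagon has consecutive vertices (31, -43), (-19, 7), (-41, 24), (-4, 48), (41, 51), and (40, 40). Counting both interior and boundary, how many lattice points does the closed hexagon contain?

4116

By the shoelace formula, twice the signed area is |[31·7 − (-19)·(-43)] + [(-19)·24 − (-41)·7] + [(-41)·48 − (-4)·24] + [(-4)·51 − 41·48] + [41·40 − 40·51] + [40·(-43) − 31·40]| = 8173, so the area is 8173/2.
Summing gcd(|Δx|,|Δy|) over the edges gives the boundary count: gcd(50,50) + gcd(22,17) + gcd(37,24) + gcd(45,3) + gcd(1,11) + gcd(9,83) = 50+1+1+3+1+1 = 57.
Pick's theorem gives I = A − B/2 + 1 = 8173/2 − 57/2 + 1 = 4059, so the closed region contains I + B = 4059 + 57 = 4116 lattice points.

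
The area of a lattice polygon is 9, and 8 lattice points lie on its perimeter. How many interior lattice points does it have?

Pick's theorem A = I + B/2 − 1 rearranges to I = A − B/2 + 1 = 9 − 8/2 + 1 = 6.

6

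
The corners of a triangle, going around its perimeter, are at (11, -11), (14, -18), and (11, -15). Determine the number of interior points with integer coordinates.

Using the shoelace formula, 2A = |[11·(-18) − 14·(-11)] + [14·(-15) − 11·(-18)] + [11·(-11) − 11·(-15)]| = 12, so the area is 6.
Summing gcd(|Δx|,|Δy|) over the edges gives the boundary count: gcd(3,7) + gcd(3,3) + gcd(0,4) = 1+3+4 = 8.
By Pick's theorem A = I + B/2 − 1, so I = 6 − 8/2 + 1 = 3.

3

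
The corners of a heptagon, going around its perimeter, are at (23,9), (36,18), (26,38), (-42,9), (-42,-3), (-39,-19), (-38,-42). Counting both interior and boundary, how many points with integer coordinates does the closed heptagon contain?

The shoelace formula gives twice the area as |(23·18 − 36·9) + (36·38 − 26·18) + (26·9 − (-42)·38) + ((-42)·(-3) − (-42)·9) + ((-42)·(-19) − (-39)·(-3)) + ((-39)·(-42) − (-38)·(-19)) + ((-38)·9 − 23·(-42))| = 5545, so the area is 2772.5.
The number of boundary lattice points is Σ gcd(|Δx|,|Δy|) = gcd(13,9) + gcd(10,20) + gcd(68,29) + gcd(0,12) + gcd(3,16) + gcd(1,23) + gcd(61,51) = 1+10+1+12+1+1+1 = 27.
Pick's theorem gives I = A − B/2 + 1 = 2772.5 − 27/2 + 1 = 2760, so the closed region contains I + B = 2760 + 27 = 2787 lattice points.

2787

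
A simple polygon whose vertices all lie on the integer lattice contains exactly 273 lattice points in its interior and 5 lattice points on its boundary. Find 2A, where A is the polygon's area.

Pick's theorem states A = I + B/2 − 1, so A = 273 + 5/2 − 1 = 549/2.
Hence 2A = 549.

549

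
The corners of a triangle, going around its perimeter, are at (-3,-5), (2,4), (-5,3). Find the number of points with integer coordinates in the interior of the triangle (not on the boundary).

28

Using the shoelace formula, 2A = |[(-3)·4 − 2·(-5)] + [2·3 − (-5)·4] + [(-5)·(-5) − (-3)·3]| = 58, so the area is 29.
Along each edge there are gcd(|Δx|,|Δy|)+1 lattice points, so counting each shared vertex once the boundary has gcd(5,9) + gcd(7,1) + gcd(2,8) = 1+1+2 = 4.
By Pick's theorem A = I + B/2 − 1, so I = 29 − 4/2 + 1 = 28.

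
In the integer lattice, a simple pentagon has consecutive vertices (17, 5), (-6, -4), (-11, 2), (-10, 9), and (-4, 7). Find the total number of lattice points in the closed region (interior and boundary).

Using the shoelace formula, 2A = |[17·(-4) − (-6)·5] + [(-6)·2 − (-11)·(-4)] + [(-11)·9 − (-10)·2] + [(-10)·7 − (-4)·9] + [(-4)·5 − 17·7]| = 346, so the area is 173.
Summing gcd(|Δx|,|Δy|) over the edges gives the boundary count: gcd(23,9) + gcd(5,6) + gcd(1,7) + gcd(6,2) + gcd(21,2) = 1+1+1+2+1 = 6.
Pick's theorem gives I = A − B/2 + 1 = 173 − 6/2 + 1 = 171, so the closed region contains I + B = 171 + 6 = 177 lattice points.

177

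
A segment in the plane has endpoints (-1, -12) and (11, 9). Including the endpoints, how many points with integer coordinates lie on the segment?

4

The number of lattice points on a segment between lattice points is gcd(|Δx|,|Δy|) + 1 = gcd(12,21) + 1 = 3 + 1 = 4.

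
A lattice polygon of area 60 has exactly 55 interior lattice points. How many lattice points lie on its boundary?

Pick's theorem gives A = I + B/2 − 1, so B = 2(A − I + 1) = 2(60 − 55 + 1) = 12.

12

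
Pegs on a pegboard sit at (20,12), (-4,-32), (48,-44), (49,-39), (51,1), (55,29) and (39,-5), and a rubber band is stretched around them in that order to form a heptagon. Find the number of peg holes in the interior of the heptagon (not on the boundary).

2006

The shoelace formula gives twice the area as |(20·(-32) − (-4)·12) + ((-4)·(-44) − 48·(-32)) + (48·(-39) − 49·(-44)) + (49·1 − 51·(-39)) + (51·29 − 55·1) + (55·(-5) − 39·29) + (39·12 − 20·(-5))| = 4028, so the area is 2014.
Along each edge there are gcd(|Δx|,|Δy|)+1 lattice points, so counting each shared vertex once the boundary has gcd(24,44) + gcd(52,12) + gcd(1,5) + gcd(2,40) + gcd(4,28) + gcd(16,34) + gcd(19,17) = 4+4+1+2+4+2+1 = 18.
Pick's theorem gives I = A − B/2 + 1 = 2014 − 18/2 + 1 = 2006.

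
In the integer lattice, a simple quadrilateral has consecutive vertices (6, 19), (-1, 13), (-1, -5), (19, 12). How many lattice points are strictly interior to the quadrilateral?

234

Using the shoelace formula, 2A = |[6·13 − (-1)·19] + [(-1)·(-5) − (-1)·13] + [(-1)·12 − 19·(-5)] + [19·19 − 6·12]| = 487, so the area is 243.5.
The number of boundary lattice points is Σ gcd(|Δx|,|Δy|) = gcd(7,6) + gcd(0,18) + gcd(20,17) + gcd(13,7) = 1+18+1+1 = 21.
By Pick's theorem A = I + B/2 − 1, so I = 243.5 − 21/2 + 1 = 234.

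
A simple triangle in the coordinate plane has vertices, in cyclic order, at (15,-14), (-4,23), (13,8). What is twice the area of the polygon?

Using the shoelace formula, 2A = |(15·23 − (-4)·(-14)) + ((-4)·8 − 13·23) + (13·(-14) − 15·8)| = 344, so the area is 172.

344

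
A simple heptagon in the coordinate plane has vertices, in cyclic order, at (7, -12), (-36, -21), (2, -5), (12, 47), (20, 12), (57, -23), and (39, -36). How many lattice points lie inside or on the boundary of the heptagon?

1766

Using the shoelace formula, 2A = |(7·(-21) − (-36)·(-12)) + ((-36)·(-5) − 2·(-21)) + (2·47 − 12·(-5)) + (12·12 − 20·47) + (20·(-23) − 57·12) + (57·(-36) − 39·(-23)) + (39·(-12) − 7·(-36))| = 3514, so the area is 1757.
Summing gcd(|Δx|,|Δy|) over the edges gives the boundary count: gcd(43,9) + gcd(38,16) + gcd(10,52) + gcd(8,35) + gcd(37,35) + gcd(18,13) + gcd(32,24) = 1+2+2+1+1+1+8 = 16.
Pick's theorem gives I = A − B/2 + 1 = 1757 − 16/2 + 1 = 1750, so the closed region contains I + B = 1750 + 16 = 1766 lattice points.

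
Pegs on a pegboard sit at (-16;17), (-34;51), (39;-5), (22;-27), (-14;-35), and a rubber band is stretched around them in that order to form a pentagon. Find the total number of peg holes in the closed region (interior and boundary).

2479

By the shoelace formula, twice the signed area is |[(-16)·51 − (-34)·17] + [(-34)·(-5) − 39·51] + [39·(-27) − 22·(-5)] + [22·(-35) − (-14)·(-27)] + [(-14)·17 − (-16)·(-35)]| = 4946, so the area is 2473.
Along each edge there are gcd(|Δx|,|Δy|)+1 lattice points, so counting each shared vertex once the boundary has gcd(18,34) + gcd(73,56) + gcd(17,22) + gcd(36,8) + gcd(2,52) = 2+1+1+4+2 = 10.
Pick's theorem gives I = A − B/2 + 1 = 2473 − 10/2 + 1 = 2469, so the closed region contains I + B = 2469 + 10 = 2479 lattice points.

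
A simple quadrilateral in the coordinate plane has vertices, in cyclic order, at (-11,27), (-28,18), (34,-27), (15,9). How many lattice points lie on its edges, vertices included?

The number of boundary lattice points is Σ gcd(|Δx|,|Δy|) = gcd(17,9) + gcd(62,45) + gcd(19,36) + gcd(26,18) = 1+1+1+2 = 5.

5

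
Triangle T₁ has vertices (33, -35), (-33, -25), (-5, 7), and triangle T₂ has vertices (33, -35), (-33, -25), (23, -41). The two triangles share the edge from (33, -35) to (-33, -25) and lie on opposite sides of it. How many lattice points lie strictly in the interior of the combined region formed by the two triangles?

The union is the simple quadrilateral with vertices (33, -35), (-5, 7), (-33, -25), (23, -41) in order.
By the shoelace formula, twice the signed area is |(33·7 − (-5)·(-35)) + ((-5)·(-25) − (-33)·7) + ((-33)·(-41) − 23·(-25)) + (23·(-35) − 33·(-41))| = 2888, so the area is 1444.
Along each edge there are gcd(|Δx|,|Δy|)+1 lattice points, so counting each shared vertex once the boundary has gcd(38,42) + gcd(28,32) + gcd(56,16) + gcd(10,6) = 2+4+8+2 = 16.
By Pick's theorem I = A − B/2 + 1 = 1444 − 16/2 + 1 = 1437.

1437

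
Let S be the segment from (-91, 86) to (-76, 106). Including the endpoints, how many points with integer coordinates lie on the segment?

6

The number of lattice points on a segment between lattice points is gcd(|Δx|,|Δy|) + 1 = gcd(15,20) + 1 = 5 + 1 = 6.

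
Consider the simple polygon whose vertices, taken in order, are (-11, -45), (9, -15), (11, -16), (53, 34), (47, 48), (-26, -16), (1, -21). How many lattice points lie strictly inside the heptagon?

1757

Using the shoelace formula, 2A = |((-11)·(-15) − 9·(-45)) + (9·(-16) − 11·(-15)) + (11·34 − 53·(-16)) + (53·48 − 47·34) + (47·(-16) − (-26)·48) + ((-26)·(-21) − 1·(-16)) + (1·(-45) − (-11)·(-21))| = 3541, so the area is 3541/2.
Summing gcd(|Δx|,|Δy|) over the edges gives the boundary count: gcd(20,30) + gcd(2,1) + gcd(42,50) + gcd(6,14) + gcd(73,64) + gcd(27,5) + gcd(12,24) = 10+1+2+2+1+1+12 = 29.
Pick's theorem gives I = A − B/2 + 1 = 3541/2 − 29/2 + 1 = 1757.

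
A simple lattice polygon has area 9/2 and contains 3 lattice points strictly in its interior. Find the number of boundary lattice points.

5

Pick's theorem gives A = I + B/2 − 1, so B = 2(A − I + 1) = 2(9/2 − 3 + 1) = 5.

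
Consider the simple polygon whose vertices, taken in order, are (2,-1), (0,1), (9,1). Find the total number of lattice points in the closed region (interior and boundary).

The shoelace formula gives twice the area as |[2·1 − 0·(-1)] + [0·1 − 9·1] + [9·(-1) − 2·1]| = 18, so the area is 9.
Summing gcd(|Δx|,|Δy|) over the edges gives the boundary count: gcd(2,2) + gcd(9,0) + gcd(7,2) = 2+9+1 = 12.
Pick's theorem gives I = A − B/2 + 1 = 9 − 12/2 + 1 = 4, so the closed region contains I + B = 4 + 12 = 16 lattice points.

16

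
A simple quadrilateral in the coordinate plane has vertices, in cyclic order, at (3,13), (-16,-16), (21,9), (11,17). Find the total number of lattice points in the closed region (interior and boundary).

Using the shoelace formula, 2A = |[3·(-16) − (-16)·13] + [(-16)·9 − 21·(-16)] + [21·17 − 11·9] + [11·13 − 3·17]| = 702, so the area is 351.
The number of boundary lattice points is Σ gcd(|Δx|,|Δy|) = gcd(19,29) + gcd(37,25) + gcd(10,8) + gcd(8,4) = 1+1+2+4 = 8.
Pick's theorem gives I = A − B/2 + 1 = 351 − 8/2 + 1 = 348, so the closed region contains I + B = 348 + 8 = 356 lattice points.

356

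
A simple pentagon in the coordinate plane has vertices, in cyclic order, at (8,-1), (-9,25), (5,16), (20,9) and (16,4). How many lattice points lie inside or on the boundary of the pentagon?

236

The shoelace formula gives twice the area as |[8·25 − (-9)·(-1)] + [(-9)·16 − 5·25] + [5·9 − 20·16] + [20·4 − 16·9] + [16·(-1) − 8·4]| = 465, so the area is 232.5.
Summing gcd(|Δx|,|Δy|) over the edges gives the boundary count: gcd(17,26) + gcd(14,9) + gcd(15,7) + gcd(4,5) + gcd(8,5) = 1+1+1+1+1 = 5.
Pick's theorem gives I = A − B/2 + 1 = 232.5 − 5/2 + 1 = 231, so the closed region contains I + B = 231 + 5 = 236 lattice points.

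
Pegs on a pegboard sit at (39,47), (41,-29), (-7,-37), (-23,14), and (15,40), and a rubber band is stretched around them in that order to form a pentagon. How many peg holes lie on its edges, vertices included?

The number of boundary lattice points is Σ gcd(|Δx|,|Δy|) = gcd(2,76) + gcd(48,8) + gcd(16,51) + gcd(38,26) + gcd(24,7) = 2+8+1+2+1 = 14.

14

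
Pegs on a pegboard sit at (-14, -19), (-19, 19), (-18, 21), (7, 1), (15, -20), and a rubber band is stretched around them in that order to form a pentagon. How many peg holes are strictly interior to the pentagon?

781

The shoelace formula gives twice the area as |((-14)·19 − (-19)·(-19)) + ((-19)·21 − (-18)·19) + ((-18)·1 − 7·21) + (7·(-20) − 15·1) + (15·(-19) − (-14)·(-20))| = 1569, so the area is 1569/2.
Along each edge there are gcd(|Δx|,|Δy|)+1 lattice points, so counting each shared vertex once the boundary has gcd(5,38) + gcd(1,2) + gcd(25,20) + gcd(8,21) + gcd(29,1) = 1+1+5+1+1 = 9.
Pick's theorem gives I = A − B/2 + 1 = 1569/2 − 9/2 + 1 = 781.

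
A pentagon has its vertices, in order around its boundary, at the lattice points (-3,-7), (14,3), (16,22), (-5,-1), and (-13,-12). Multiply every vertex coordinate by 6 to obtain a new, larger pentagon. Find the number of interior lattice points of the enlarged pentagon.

By the shoelace formula, twice the signed area is |((-3)·3 − 14·(-7)) + (14·22 − 16·3) + (16·(-1) − (-5)·22) + ((-5)·(-12) − (-13)·(-1)) + ((-13)·(-7) − (-3)·(-12))| = 545, so the area is 272.5.
The number of boundary lattice points is Σ gcd(|Δx|,|Δy|) = gcd(17,10) + gcd(2,19) + gcd(21,23) + gcd(8,11) + gcd(10,5) = 1+1+1+1+5 = 9.
Scaling by 6 multiplies the area by 6² = 36 (so the new area is 9810) and multiplies the boundary lattice-point count by 6, giving 54.
By Pick's theorem, the interior count of the dilated polygon is 9810 − 54/2 + 1 = 9784.

9784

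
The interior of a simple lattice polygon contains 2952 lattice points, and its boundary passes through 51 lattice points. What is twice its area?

By Pick's theorem, A = I + B/2 − 1 = 2952 + 51/2 − 1 = 5953/2.
Hence 2A = 5953.

5953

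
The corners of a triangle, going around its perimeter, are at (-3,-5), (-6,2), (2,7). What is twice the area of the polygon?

71

Using the shoelace formula, 2A = |[(-3)·2 − (-6)·(-5)] + [(-6)·7 − 2·2] + [2·(-5) − (-3)·7]| = 71, so the area is 35.5.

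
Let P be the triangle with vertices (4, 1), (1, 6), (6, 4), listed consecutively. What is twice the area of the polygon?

19

The shoelace formula gives twice the area as |(4·6 − 1·1) + (1·4 − 6·6) + (6·1 − 4·4)| = 19, so the area is 19/2.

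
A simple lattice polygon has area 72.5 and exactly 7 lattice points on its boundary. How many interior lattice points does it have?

Pick's theorem A = I + B/2 − 1 rearranges to I = A − B/2 + 1 = 72.5 − 7/2 + 1 = 70.

70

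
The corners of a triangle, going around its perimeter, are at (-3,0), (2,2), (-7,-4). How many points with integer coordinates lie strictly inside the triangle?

By the shoelace formula, twice the signed area is |[(-3)·2 − 2·0] + [2·(-4) − (-7)·2] + [(-7)·0 − (-3)·(-4)]| = 12, so the area is 6.
Summing gcd(|Δx|,|Δy|) over the edges gives the boundary count: gcd(5,2) + gcd(9,6) + gcd(4,4) = 1+3+4 = 8.
By Pick's theorem A = I + B/2 − 1, so I = 6 − 8/2 + 1 = 3.

3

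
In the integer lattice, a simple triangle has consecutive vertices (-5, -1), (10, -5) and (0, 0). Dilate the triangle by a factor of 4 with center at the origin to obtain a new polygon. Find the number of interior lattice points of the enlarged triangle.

267

By the shoelace formula, twice the signed area is |((-5)·(-5) − 10·(-1)) + (10·0 − 0·(-5)) + (0·(-1) − (-5)·0)| = 35, so the area is 35/2.
The number of boundary lattice points is Σ gcd(|Δx|,|Δy|) = gcd(15,4) + gcd(10,5) + gcd(5,1) = 1+5+1 = 7.
Scaling by 4 multiplies the area by 4² = 16 (so the new area is 280) and multiplies the boundary lattice-point count by 4, giving 28.
By Pick's theorem, the interior count of the dilated polygon is 280 − 28/2 + 1 = 267.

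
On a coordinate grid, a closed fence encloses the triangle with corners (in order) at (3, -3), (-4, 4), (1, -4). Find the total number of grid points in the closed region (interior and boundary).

16

By the shoelace formula, twice the signed area is |[3·4 − (-4)·(-3)] + [(-4)·(-4) − 1·4] + [1·(-3) − 3·(-4)]| = 21, so the area is 21/2.
Along each edge there are gcd(|Δx|,|Δy|)+1 lattice points, so counting each shared vertex once the boundary has gcd(7,7) + gcd(5,8) + gcd(2,1) = 7+1+1 = 9.
Pick's theorem gives I = A − B/2 + 1 = 21/2 − 9/2 + 1 = 7, so the closed region contains I + B = 7 + 9 = 16 lattice points.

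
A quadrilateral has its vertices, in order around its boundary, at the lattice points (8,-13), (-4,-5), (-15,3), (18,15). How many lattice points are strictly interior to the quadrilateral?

402

The shoelace formula gives twice the area as |(8·(-5) − (-4)·(-13)) + ((-4)·3 − (-15)·(-5)) + ((-15)·15 − 18·3) + (18·(-13) − 8·15)| = 812, so the area is 406.
Summing gcd(|Δx|,|Δy|) over the edges gives the boundary count: gcd(12,8) + gcd(11,8) + gcd(33,12) + gcd(10,28) = 4+1+3+2 = 10.
Pick's theorem gives I = A − B/2 + 1 = 406 − 10/2 + 1 = 402.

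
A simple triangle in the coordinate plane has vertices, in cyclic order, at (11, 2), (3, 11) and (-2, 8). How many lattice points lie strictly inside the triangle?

The shoelace formula gives twice the area as |(11·11 − 3·2) + (3·8 − (-2)·11) + ((-2)·2 − 11·8)| = 69, so the area is 69/2.
Summing gcd(|Δx|,|Δy|) over the edges gives the boundary count: gcd(8,9) + gcd(5,3) + gcd(13,6) = 1+1+1 = 3.
By Pick's theorem A = I + B/2 − 1, so I = 69/2 − 3/2 + 1 = 34.

34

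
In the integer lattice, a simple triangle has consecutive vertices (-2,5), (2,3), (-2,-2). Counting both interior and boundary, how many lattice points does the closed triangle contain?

20

The shoelace formula gives twice the area as |[(-2)·3 − 2·5] + [2·(-2) − (-2)·3] + [(-2)·5 − (-2)·(-2)]| = 28, so the area is 14.
Summing gcd(|Δx|,|Δy|) over the edges gives the boundary count: gcd(4,2) + gcd(4,5) + gcd(0,7) = 2+1+7 = 10.
Pick's theorem gives I = A − B/2 + 1 = 14 − 10/2 + 1 = 10, so the closed region contains I + B = 10 + 10 = 20 lattice points.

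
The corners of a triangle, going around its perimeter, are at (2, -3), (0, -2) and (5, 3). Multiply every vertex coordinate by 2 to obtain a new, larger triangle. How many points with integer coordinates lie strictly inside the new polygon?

22

By the shoelace formula, twice the signed area is |(2·(-2) − 0·(-3)) + (0·3 − 5·(-2)) + (5·(-3) − 2·3)| = 15, so the area is 7.5.
Along each edge there are gcd(|Δx|,|Δy|)+1 lattice points, so counting each shared vertex once the boundary has gcd(2,1) + gcd(5,5) + gcd(3,6) = 1+5+3 = 9.
Scaling by 2 multiplies the area by 2² = 4 (so the new area is 30) and multiplies the boundary lattice-point count by 2, giving 18.
By Pick's theorem, the interior count of the dilated polygon is 30 − 18/2 + 1 = 22.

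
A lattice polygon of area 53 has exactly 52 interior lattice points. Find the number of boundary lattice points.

4

Pick's theorem gives A = I + B/2 − 1, so B = 2(A − I + 1) = 2(53 − 52 + 1) = 4.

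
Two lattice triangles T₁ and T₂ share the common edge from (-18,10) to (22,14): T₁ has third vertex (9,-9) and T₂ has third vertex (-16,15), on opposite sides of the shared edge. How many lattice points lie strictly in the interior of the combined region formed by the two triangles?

The union is the simple quadrilateral with vertices (-18,10), (9,-9), (22,14), (-16,15) in order.
Using the shoelace formula, 2A = |((-18)·(-9) − 9·10) + (9·14 − 22·(-9)) + (22·15 − (-16)·14) + ((-16)·10 − (-18)·15)| = 1060, so the area is 530.
The number of boundary lattice points is Σ gcd(|Δx|,|Δy|) = gcd(27,19) + gcd(13,23) + gcd(38,1) + gcd(2,5) = 1+1+1+1 = 4.
By Pick's theorem I = A − B/2 + 1 = 530 − 4/2 + 1 = 529.

529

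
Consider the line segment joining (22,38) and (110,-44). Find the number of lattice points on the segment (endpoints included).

3

The number of lattice points on a segment between lattice points is gcd(|Δx|,|Δy|) + 1 = gcd(88,82) + 1 = 2 + 1 = 3.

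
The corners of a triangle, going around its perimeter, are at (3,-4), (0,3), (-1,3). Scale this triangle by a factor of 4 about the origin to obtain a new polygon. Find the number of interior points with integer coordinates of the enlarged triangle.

The shoelace formula gives twice the area as |[3·3 − 0·(-4)] + [0·3 − (-1)·3] + [(-1)·(-4) − 3·3]| = 7, so the area is 3.5.
Along each edge there are gcd(|Δx|,|Δy|)+1 lattice points, so counting each shared vertex once the boundary has gcd(3,7) + gcd(1,0) + gcd(4,7) = 1+1+1 = 3.
Scaling by 4 multiplies the area by 4² = 16 (so the new area is 56) and multiplies the boundary lattice-point count by 4, giving 12.
By Pick's theorem, the interior count of the dilated polygon is 56 − 12/2 + 1 = 51.

51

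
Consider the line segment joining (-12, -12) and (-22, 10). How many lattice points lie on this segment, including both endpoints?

The number of lattice points on a segment between lattice points is gcd(|Δx|,|Δy|) + 1 = gcd(10,22) + 1 = 2 + 1 = 3.

3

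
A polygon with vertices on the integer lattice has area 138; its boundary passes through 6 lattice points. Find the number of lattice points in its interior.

136

Pick's theorem A = I + B/2 − 1 rearranges to I = A − B/2 + 1 = 138 − 6/2 + 1 = 136.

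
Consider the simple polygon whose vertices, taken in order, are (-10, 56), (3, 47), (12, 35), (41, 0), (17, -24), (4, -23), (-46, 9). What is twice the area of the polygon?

The shoelace formula gives twice the area as |[(-10)·47 − 3·56] + [3·35 − 12·47] + [12·0 − 41·35] + [41·(-24) − 17·0] + [17·(-23) − 4·(-24)] + [4·9 − (-46)·(-23)] + [(-46)·56 − (-10)·9]| = 7319, so the area is 7319/2.

7319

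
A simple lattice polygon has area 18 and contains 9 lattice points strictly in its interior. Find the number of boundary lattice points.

Pick's theorem gives A = I + B/2 − 1, so B = 2(A − I + 1) = 2(18 − 9 + 1) = 20.

20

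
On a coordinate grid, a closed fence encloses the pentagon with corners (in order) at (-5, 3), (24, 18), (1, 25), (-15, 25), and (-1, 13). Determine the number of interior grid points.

By the shoelace formula, twice the signed area is |[(-5)·18 − 24·3] + [24·25 − 1·18] + [1·25 − (-15)·25] + [(-15)·13 − (-1)·25] + [(-1)·3 − (-5)·13]| = 712, so the area is 356.
The number of boundary lattice points is Σ gcd(|Δx|,|Δy|) = gcd(29,15) + gcd(23,7) + gcd(16,0) + gcd(14,12) + gcd(4,10) = 1+1+16+2+2 = 22.
By Pick's theorem A = I + B/2 − 1, so I = 356 − 22/2 + 1 = 346.

346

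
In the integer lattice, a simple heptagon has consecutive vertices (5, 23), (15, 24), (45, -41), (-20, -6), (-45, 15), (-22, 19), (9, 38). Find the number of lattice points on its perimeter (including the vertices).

Summing gcd(|Δx|,|Δy|) over the edges gives the boundary count: gcd(10,1) + gcd(30,65) + gcd(65,35) + gcd(25,21) + gcd(23,4) + gcd(31,19) + gcd(4,15) = 1+5+5+1+1+1+1 = 15.

15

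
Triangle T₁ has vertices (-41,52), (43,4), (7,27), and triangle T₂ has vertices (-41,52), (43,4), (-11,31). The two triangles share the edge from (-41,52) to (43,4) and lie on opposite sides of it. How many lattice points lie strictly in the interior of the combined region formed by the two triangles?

249

The union is the simple quadrilateral with vertices (-41,52), (7,27), (43,4), (-11,31) in order.
The shoelace formula gives twice the area as |((-41)·27 − 7·52) + (7·4 − 43·27) + (43·31 − (-11)·4) + ((-11)·52 − (-41)·31)| = 528, so the area is 264.
The number of boundary lattice points is Σ gcd(|Δx|,|Δy|) = gcd(48,25) + gcd(36,23) + gcd(54,27) + gcd(30,21) = 1+1+27+3 = 32.
By Pick's theorem I = A − B/2 + 1 = 264 − 32/2 + 1 = 249.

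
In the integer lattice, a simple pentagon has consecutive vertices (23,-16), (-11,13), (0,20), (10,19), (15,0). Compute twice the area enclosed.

822

By the shoelace formula, twice the signed area is |[23·13 − (-11)·(-16)] + [(-11)·20 − 0·13] + [0·19 − 10·20] + [10·0 − 15·19] + [15·(-16) − 23·0]| = 822, so the area is 411.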